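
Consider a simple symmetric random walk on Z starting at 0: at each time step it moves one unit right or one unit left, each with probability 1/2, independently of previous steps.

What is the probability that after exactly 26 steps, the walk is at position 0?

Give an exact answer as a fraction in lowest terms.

To return to 0 after 26 steps: need exactly 13 steps of +1 and 13 of -1.
Favorable paths: C(26,13) = 10400600
Total paths: 2^26 = 67108864
P = 10400600/67108864 = 1300075/8388608

Answer: 1300075/8388608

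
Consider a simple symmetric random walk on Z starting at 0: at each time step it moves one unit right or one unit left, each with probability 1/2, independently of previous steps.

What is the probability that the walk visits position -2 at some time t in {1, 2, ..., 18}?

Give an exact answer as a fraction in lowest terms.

Count via complement. Let g(t,s) = #length-t paths at position s with S_1..S_t all ≠ -2.
g(t,s) = g(t-1,s-1) + g(t-1,s+1) for s ≠ -2; g(t,-2) = 0.
t=0: g(0,0)=1
t=1: g(1,-1)=1 g(1,1)=1
t=2: g(2,0)=2 g(2,2)=1
t=3: g(3,-1)=2 g(3,1)=3 g(3,3)=1
t=4: g(4,0)=5 g(4,2)=4 g(4,4)=1
t=5: g(5,-1)=5 g(5,1)=9 g(5,3)=5 g(5,5)=1
t=6: g(6,0)=14 g(6,2)=14 g(6,4)=6 g(6,6)=1
t=7: g(7,-1)=14 g(7,1)=28 g(7,3)=20 g(7,5)=7 g(7,7)=1
t=8: g(8,0)=42 g(8,2)=48 g(8,4)=27 g(8,6)=8 g(8,8)=1
t=9: g(9,-1)=42 g(9,1)=90 g(9,3)=75 g(9,5)=35 g(9,7)=9 g(9,9)=1
t=10: g(10,0)=132 g(10,2)=165 g(10,4)=110 g(10,6)=44 g(10,8)=10 g(10,10)=1
t=11: g(11,-1)=132 g(11,1)=297 g(11,3)=275 g(11,5)=154 g(11,7)=54 g(11,9)=11 g(11,11)=1
t=12: g(12,0)=429 g(12,2)=572 g(12,4)=429 g(12,6)=208 g(12,8)=65 g(12,10)=12 g(12,12)=1
t=13: g(13,-1)=429 g(13,1)=1001 g(13,3)=1001 g(13,5)=637 g(13,7)=273 g(13,9)=77 g(13,11)=13 g(13,13)=1
t=14: g(14,0)=1430 g(14,2)=2002 g(14,4)=1638 g(14,6)=910 g(14,8)=350 g(14,10)=90 g(14,12)=14 g(14,14)=1
t=15: g(15,-1)=1430 g(15,1)=3432 g(15,3)=3640 g(15,5)=2548 g(15,7)=1260 g(15,9)=440 g(15,11)=104 g(15,13)=15 g(15,15)=1
t=16: g(16,0)=4862 g(16,2)=7072 g(16,4)=6188 g(16,6)=3808 g(16,8)=1700 g(16,10)=544 g(16,12)=119 g(16,14)=16 g(16,16)=1
t=17: g(17,-1)=4862 g(17,1)=11934 g(17,3)=13260 g(17,5)=9996 g(17,7)=5508 g(17,9)=2244 g(17,11)=663 g(17,13)=135 g(17,15)=17 g(17,17)=1
t=18: g(18,0)=16796 g(18,2)=25194 g(18,4)=23256 g(18,6)=15504 g(18,8)=7752 g(18,10)=2907 g(18,12)=798 g(18,14)=152 g(18,16)=18 g(18,18)=1
Paths never hitting -2: Σ_s g(18,s) = 92378
Paths hitting -2: 2^18 - 92378 = 169766
P = 169766/262144 = 84883/131072

Answer: 84883/131072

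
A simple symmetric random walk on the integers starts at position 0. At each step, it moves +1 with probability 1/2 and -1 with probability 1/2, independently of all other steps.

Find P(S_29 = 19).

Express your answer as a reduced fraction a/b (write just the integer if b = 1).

To reach position 19 after 29 steps: need 24 steps of +1 and 5 of -1.
Favorable paths: C(29,24) = 118755
Total paths: 2^29 = 536870912
P = 118755/536870912 = 118755/536870912

Answer: 118755/536870912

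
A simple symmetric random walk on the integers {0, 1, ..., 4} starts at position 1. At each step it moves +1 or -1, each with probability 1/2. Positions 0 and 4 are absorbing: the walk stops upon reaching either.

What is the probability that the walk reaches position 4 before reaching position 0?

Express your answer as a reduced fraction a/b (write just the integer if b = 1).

Symmetric walk (p = 1/2): the harmonic-function argument gives P(hit 4 before 0 | start at 1) = a/N.
P = 1/4 = 1/4

Answer: 1/4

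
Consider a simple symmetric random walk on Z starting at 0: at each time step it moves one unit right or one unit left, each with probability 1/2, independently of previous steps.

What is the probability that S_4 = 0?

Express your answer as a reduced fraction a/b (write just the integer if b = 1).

Answer: 3/8

Derivation:
To return to 0 after 4 steps: need exactly 2 steps of +1 and 2 of -1.
Favorable paths: C(4,2) = 6
Total paths: 2^4 = 16
P = 6/16 = 3/8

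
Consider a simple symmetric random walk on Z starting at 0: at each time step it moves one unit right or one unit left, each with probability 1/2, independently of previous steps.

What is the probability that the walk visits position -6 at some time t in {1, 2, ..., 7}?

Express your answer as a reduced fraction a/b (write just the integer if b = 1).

Count via complement. Let g(t,s) = #length-t paths at position s with S_1..S_t all ≠ -6.
g(t,s) = g(t-1,s-1) + g(t-1,s+1) for s ≠ -6; g(t,-6) = 0.
t=0: g(0,0)=1
t=1: g(1,-1)=1 g(1,1)=1
t=2: g(2,-2)=1 g(2,0)=2 g(2,2)=1
t=3: g(3,-3)=1 g(3,-1)=3 g(3,1)=3 g(3,3)=1
t=4: g(4,-4)=1 g(4,-2)=4 g(4,0)=6 g(4,2)=4 g(4,4)=1
t=5: g(5,-5)=1 g(5,-3)=5 g(5,-1)=10 g(5,1)=10 g(5,3)=5 g(5,5)=1
t=6: g(6,-4)=6 g(6,-2)=15 g(6,0)=20 g(6,2)=15 g(6,4)=6 g(6,6)=1
t=7: g(7,-5)=6 g(7,-3)=21 g(7,-1)=35 g(7,1)=35 g(7,3)=21 g(7,5)=7 g(7,7)=1
Paths never hitting -6: Σ_s g(7,s) = 126
Paths hitting -6: 2^7 - 126 = 2
P = 2/128 = 1/64

Answer: 1/64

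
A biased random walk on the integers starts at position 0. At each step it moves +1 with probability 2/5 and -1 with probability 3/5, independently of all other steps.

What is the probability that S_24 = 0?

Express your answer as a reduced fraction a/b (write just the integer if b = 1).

Answer: 5886359014588416/59604644775390625

Derivation:
To be at 0 after 24 steps: need exactly 12 steps of +1 and 12 of -1.
Number of such sequences: C(24,12) = 2704156
Each has probability (2/5)^12 · (3/5)^12 = 2176782336/59604644775390625
P = 2704156 · 2176782336/59604644775390625 = 5886359014588416/59604644775390625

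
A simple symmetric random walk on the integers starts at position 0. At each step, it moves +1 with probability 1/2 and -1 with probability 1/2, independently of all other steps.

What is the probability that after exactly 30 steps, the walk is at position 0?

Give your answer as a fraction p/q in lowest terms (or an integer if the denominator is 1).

Answer: 9694845/67108864

Derivation:
To return to 0 after 30 steps: need exactly 15 steps of +1 and 15 of -1.
Favorable paths: C(30,15) = 155117520
Total paths: 2^30 = 1073741824
P = 155117520/1073741824 = 9694845/67108864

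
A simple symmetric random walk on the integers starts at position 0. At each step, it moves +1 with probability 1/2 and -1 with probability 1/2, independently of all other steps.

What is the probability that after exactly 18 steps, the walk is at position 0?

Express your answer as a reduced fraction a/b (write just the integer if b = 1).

To reach position 0 after 18 steps: need 9 steps of +1 and 9 of -1.
Favorable paths: C(18,9) = 48620
Total paths: 2^18 = 262144
P = 48620/262144 = 12155/65536

Answer: 12155/65536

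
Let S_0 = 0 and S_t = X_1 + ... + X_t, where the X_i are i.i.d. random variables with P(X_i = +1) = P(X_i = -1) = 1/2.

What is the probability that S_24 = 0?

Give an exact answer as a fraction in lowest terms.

Answer: 676039/4194304

Derivation:
To return to 0 after 24 steps: need exactly 12 steps of +1 and 12 of -1.
Favorable paths: C(24,12) = 2704156
Total paths: 2^24 = 16777216
P = 2704156/16777216 = 676039/4194304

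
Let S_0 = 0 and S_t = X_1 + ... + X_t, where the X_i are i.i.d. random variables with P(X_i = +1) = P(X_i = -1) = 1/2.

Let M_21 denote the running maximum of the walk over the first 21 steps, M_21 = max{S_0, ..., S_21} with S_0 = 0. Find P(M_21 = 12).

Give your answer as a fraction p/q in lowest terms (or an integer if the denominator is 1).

Let M_21 = max(S_0,...,S_21). Use the reflection principle: for j ≥ 1, #{paths with M_21 ≥ j} = #{S_21 ≥ j} + #{S_21 ≥ j+1}.
By reflection, #{M_21 ≥ 12} = #{S_21 ≥ 12} + #{S_21 ≥ 13} = 7547 + 7547 = 15094.
#{M_21 ≥ 13} = #{S_21 ≥ 13} + #{S_21 ≥ 14} = 7547 + 1562 = 9109.
#{M_21 = 12} = 15094 - 9109 = 5985.
P(M_21 = 12) = 5985/2097152 = 5985/2097152

Answer: 5985/2097152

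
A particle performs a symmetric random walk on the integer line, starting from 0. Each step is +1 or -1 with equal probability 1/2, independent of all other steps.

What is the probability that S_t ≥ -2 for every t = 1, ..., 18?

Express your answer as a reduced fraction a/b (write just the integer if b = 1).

Answer: 17017/32768

Derivation:
Let f(t,s) = #length-t paths at position s with S_1..S_t all ≥ -2.
f(t,s) = f(t-1,s-1) + f(t-1,s+1) for s ≥ -2; f(t,s) = 0 for s < -2.
t=0: f(0,0)=1
t=1: f(1,-1)=1 f(1,1)=1
t=2: f(2,-2)=1 f(2,0)=2 f(2,2)=1
t=3: f(3,-1)=3 f(3,1)=3 f(3,3)=1
t=4: f(4,-2)=3 f(4,0)=6 f(4,2)=4 f(4,4)=1
t=5: f(5,-1)=9 f(5,1)=10 f(5,3)=5 f(5,5)=1
t=6: f(6,-2)=9 f(6,0)=19 f(6,2)=15 f(6,4)=6 f(6,6)=1
t=7: f(7,-1)=28 f(7,1)=34 f(7,3)=21 f(7,5)=7 f(7,7)=1
t=8: f(8,-2)=28 f(8,0)=62 f(8,2)=55 f(8,4)=28 f(8,6)=8 f(8,8)=1
t=9: f(9,-1)=90 f(9,1)=117 f(9,3)=83 f(9,5)=36 f(9,7)=9 f(9,9)=1
t=10: f(10,-2)=90 f(10,0)=207 f(10,2)=200 f(10,4)=119 f(10,6)=45 f(10,8)=10 f(10,10)=1
t=11: f(11,-1)=297 f(11,1)=407 f(11,3)=319 f(11,5)=164 f(11,7)=55 f(11,9)=11 f(11,11)=1
t=12: f(12,-2)=297 f(12,0)=704 f(12,2)=726 f(12,4)=483 f(12,6)=219 f(12,8)=66 f(12,10)=12 f(12,12)=1
t=13: f(13,-1)=1001 f(13,1)=1430 f(13,3)=1209 f(13,5)=702 f(13,7)=285 f(13,9)=78 f(13,11)=13 f(13,13)=1
t=14: f(14,-2)=1001 f(14,0)=2431 f(14,2)=2639 f(14,4)=1911 f(14,6)=987 f(14,8)=363 f(14,10)=91 f(14,12)=14 f(14,14)=1
t=15: f(15,-1)=3432 f(15,1)=5070 f(15,3)=4550 f(15,5)=2898 f(15,7)=1350 f(15,9)=454 f(15,11)=105 f(15,13)=15 f(15,15)=1
t=16: f(16,-2)=3432 f(16,0)=8502 f(16,2)=9620 f(16,4)=7448 f(16,6)=4248 f(16,8)=1804 f(16,10)=559 f(16,12)=120 f(16,14)=16 f(16,16)=1
t=17: f(17,-1)=11934 f(17,1)=18122 f(17,3)=17068 f(17,5)=11696 f(17,7)=6052 f(17,9)=2363 f(17,11)=679 f(17,13)=136 f(17,15)=17 f(17,17)=1
t=18: f(18,-2)=11934 f(18,0)=30056 f(18,2)=35190 f(18,4)=28764 f(18,6)=17748 f(18,8)=8415 f(18,10)=3042 f(18,12)=815 f(18,14)=153 f(18,16)=18 f(18,18)=1
Σ_s f(18,s) = 136136
P = 136136/262144 = 17017/32768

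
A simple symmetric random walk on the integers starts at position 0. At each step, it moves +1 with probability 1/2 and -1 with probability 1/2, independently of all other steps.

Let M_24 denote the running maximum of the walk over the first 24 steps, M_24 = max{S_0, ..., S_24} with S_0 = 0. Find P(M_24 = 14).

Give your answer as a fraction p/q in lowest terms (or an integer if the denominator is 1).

Let M_24 = max(S_0,...,S_24). Use the reflection principle: for j ≥ 1, #{paths with M_24 ≥ j} = #{S_24 ≥ j} + #{S_24 ≥ j+1}.
By reflection, #{M_24 ≥ 14} = #{S_24 ≥ 14} + #{S_24 ≥ 15} = 55455 + 12951 = 68406.
#{M_24 ≥ 15} = #{S_24 ≥ 15} + #{S_24 ≥ 16} = 12951 + 12951 = 25902.
#{M_24 = 14} = 68406 - 25902 = 42504.
P(M_24 = 14) = 42504/16777216 = 5313/2097152

Answer: 5313/2097152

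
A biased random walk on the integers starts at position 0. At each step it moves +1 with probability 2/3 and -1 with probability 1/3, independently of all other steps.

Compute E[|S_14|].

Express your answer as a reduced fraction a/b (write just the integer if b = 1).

S_14 takes values m ≡ 0 (mod 2) with |m| ≤ 14; P(S_14=m) = C(14,(14+m)/2) · (2/3)^((14+m)/2) · (1/3)^((14-m)/2).
Distribution: P(S=-14)=1/4782969, P(S=-12)=28/4782969, P(S=-10)=364/4782969, P(S=-8)=2912/4782969, P(S=-6)=16016/4782969, P(S=-4)=64064/4782969, P(S=-2)=64064/1594323, P(S=0)=146432/1594323, P(S=2)=256256/1594323, P(S=4)=1025024/4782969, P(S=6)=1025024/4782969, P(S=8)=745472/4782969, P(S=10)=372736/4782969, P(S=12)=114688/4782969, P(S=14)=16384/4782969
E[|S_14|] = Σ_m |m|·P(S_14=m) = 7949522/1594323

Answer: 7949522/1594323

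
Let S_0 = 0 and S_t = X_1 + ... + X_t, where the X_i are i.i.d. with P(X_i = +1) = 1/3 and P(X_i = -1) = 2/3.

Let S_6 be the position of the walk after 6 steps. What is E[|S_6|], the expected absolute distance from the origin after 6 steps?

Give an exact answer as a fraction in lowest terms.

Answer: 602/243

Derivation:
S_6 takes values m ≡ 0 (mod 2) with |m| ≤ 6; P(S_6=m) = C(6,(6+m)/2) · (1/3)^((6+m)/2) · (2/3)^((6-m)/2).
Distribution: P(S=-6)=64/729, P(S=-4)=64/243, P(S=-2)=80/243, P(S=0)=160/729, P(S=2)=20/243, P(S=4)=4/243, P(S=6)=1/729
E[|S_6|] = Σ_m |m|·P(S_6=m) = 602/243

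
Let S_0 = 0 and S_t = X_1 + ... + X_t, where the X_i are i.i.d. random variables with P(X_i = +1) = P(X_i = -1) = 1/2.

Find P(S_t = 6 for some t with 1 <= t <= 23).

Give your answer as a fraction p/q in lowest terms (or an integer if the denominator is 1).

Answer: 440485/2097152

Derivation:
Count via complement. Let g(t,s) = #length-t paths at position s with S_1..S_t all ≠ 6.
g(t,s) = g(t-1,s-1) + g(t-1,s+1) for s ≠ 6; g(t,6) = 0.
t=0: g(0,0)=1
t=1: g(1,-1)=1 g(1,1)=1
t=2: g(2,-2)=1 g(2,0)=2 g(2,2)=1
t=3: g(3,-3)=1 g(3,-1)=3 g(3,1)=3 g(3,3)=1
t=4: g(4,-4)=1 g(4,-2)=4 g(4,0)=6 g(4,2)=4 g(4,4)=1
t=5: g(5,-5)=1 g(5,-3)=5 g(5,-1)=10 g(5,1)=10 g(5,3)=5 g(5,5)=1
t=6: g(6,-6)=1 g(6,-4)=6 g(6,-2)=15 g(6,0)=20 g(6,2)=15 g(6,4)=6
t=7: g(7,-7)=1 g(7,-5)=7 g(7,-3)=21 g(7,-1)=35 g(7,1)=35 g(7,3)=21 g(7,5)=6
t=8: g(8,-8)=1 g(8,-6)=8 g(8,-4)=28 g(8,-2)=56 g(8,0)=70 g(8,2)=56 g(8,4)=27
t=9: g(9,-9)=1 g(9,-7)=9 g(9,-5)=36 g(9,-3)=84 g(9,-1)=126 g(9,1)=126 g(9,3)=83 g(9,5)=27
t=10: g(10,-10)=1 g(10,-8)=10 g(10,-6)=45 g(10,-4)=120 g(10,-2)=210 g(10,0)=252 g(10,2)=209 g(10,4)=110
t=11: g(11,-11)=1 g(11,-9)=11 g(11,-7)=55 g(11,-5)=165 g(11,-3)=330 g(11,-1)=462 g(11,1)=461 g(11,3)=319 g(11,5)=110
t=12: g(12,-12)=1 g(12,-10)=12 g(12,-8)=66 g(12,-6)=220 g(12,-4)=495 g(12,-2)=792 g(12,0)=923 g(12,2)=780 g(12,4)=429
t=13: g(13,-13)=1 g(13,-11)=13 g(13,-9)=78 g(13,-7)=286 g(13,-5)=715 g(13,-3)=1287 g(13,-1)=1715 g(13,1)=1703 g(13,3)=1209 g(13,5)=429
t=14: g(14,-14)=1 g(14,-12)=14 g(14,-10)=91 g(14,-8)=364 g(14,-6)=1001 g(14,-4)=2002 g(14,-2)=3002 g(14,0)=3418 g(14,2)=2912 g(14,4)=1638
t=15: g(15,-15)=1 g(15,-13)=15 g(15,-11)=105 g(15,-9)=455 g(15,-7)=1365 g(15,-5)=3003 g(15,-3)=5004 g(15,-1)=6420 g(15,1)=6330 g(15,3)=4550 g(15,5)=1638
t=16: g(16,-16)=1 g(16,-14)=16 g(16,-12)=120 g(16,-10)=560 g(16,-8)=1820 g(16,-6)=4368 g(16,-4)=8007 g(16,-2)=11424 g(16,0)=12750 g(16,2)=10880 g(16,4)=6188
t=17: g(17,-17)=1 g(17,-15)=17 g(17,-13)=136 g(17,-11)=680 g(17,-9)=2380 g(17,-7)=6188 g(17,-5)=12375 g(17,-3)=19431 g(17,-1)=24174 g(17,1)=23630 g(17,3)=17068 g(17,5)=6188
t=18: g(18,-18)=1 g(18,-16)=18 g(18,-14)=153 g(18,-12)=816 g(18,-10)=3060 g(18,-8)=8568 g(18,-6)=18563 g(18,-4)=31806 g(18,-2)=43605 g(18,0)=47804 g(18,2)=40698 g(18,4)=23256
t=19: g(19,-19)=1 g(19,-17)=19 g(19,-15)=171 g(19,-13)=969 g(19,-11)=3876 g(19,-9)=11628 g(19,-7)=27131 g(19,-5)=50369 g(19,-3)=75411 g(19,-1)=91409 g(19,1)=88502 g(19,3)=63954 g(19,5)=23256
t=20: g(20,-20)=1 g(20,-18)=20 g(20,-16)=190 g(20,-14)=1140 g(20,-12)=4845 g(20,-10)=15504 g(20,-8)=38759 g(20,-6)=77500 g(20,-4)=125780 g(20,-2)=166820 g(20,0)=179911 g(20,2)=152456 g(20,4)=87210
t=21: g(21,-21)=1 g(21,-19)=21 g(21,-17)=210 g(21,-15)=1330 g(21,-13)=5985 g(21,-11)=20349 g(21,-9)=54263 g(21,-7)=116259 g(21,-5)=203280 g(21,-3)=292600 g(21,-1)=346731 g(21,1)=332367 g(21,3)=239666 g(21,5)=87210
t=22: g(22,-22)=1 g(22,-20)=22 g(22,-18)=231 g(22,-16)=1540 g(22,-14)=7315 g(22,-12)=26334 g(22,-10)=74612 g(22,-8)=170522 g(22,-6)=319539 g(22,-4)=495880 g(22,-2)=639331 g(22,0)=679098 g(22,2)=572033 g(22,4)=326876
t=23: g(23,-23)=1 g(23,-21)=23 g(23,-19)=253 g(23,-17)=1771 g(23,-15)=8855 g(23,-13)=33649 g(23,-11)=100946 g(23,-9)=245134 g(23,-7)=490061 g(23,-5)=815419 g(23,-3)=1135211 g(23,-1)=1318429 g(23,1)=1251131 g(23,3)=898909 g(23,5)=326876
Paths never hitting 6: Σ_s g(23,s) = 6626668
Paths hitting 6: 2^23 - 6626668 = 1761940
P = 1761940/8388608 = 440485/2097152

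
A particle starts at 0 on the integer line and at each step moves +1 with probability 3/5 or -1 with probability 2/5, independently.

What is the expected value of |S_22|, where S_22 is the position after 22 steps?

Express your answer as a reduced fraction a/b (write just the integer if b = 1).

Answer: 12462254607272206/2384185791015625

Derivation:
S_22 takes values m ≡ 0 (mod 2) with |m| ≤ 22; P(S_22=m) = C(22,(22+m)/2) · (3/5)^((22+m)/2) · (2/5)^((22-m)/2).
Distribution: P(S=-22)=4194304/2384185791015625, P(S=-20)=138412032/2384185791015625, P(S=-18)=2179989504/2384185791015625, P(S=-16)=4359979008/476837158203125, P(S=-14)=31064850432/476837158203125, P(S=-12)=838750961664/2384185791015625, P(S=-10)=3564691587072/2384185791015625, P(S=-8)=12221799727104/2384185791015625, P(S=-6)=6874762346496/476837158203125, P(S=-4)=16041112141824/476837158203125, P(S=-2)=156400843382784/2384185791015625, P(S=0)=255928652808192/2384185791015625, P(S=2)=351901897611264/2384185791015625, P(S=4)=81208130217984/476837158203125, P(S=6)=78307839853056/476837158203125, P(S=8)=313231359412224/2384185791015625, P(S=10)=205558079614272/2384185791015625, P(S=12)=108824865678144/2384185791015625, P(S=14)=9068738806512/476837158203125, P(S=16)=2863812254688/476837158203125, P(S=18)=3221788786524/2384185791015625, P(S=20)=460255540932/2384185791015625, P(S=22)=31381059609/2384185791015625
E[|S_22|] = Σ_m |m|·P(S_22=m) = 12462254607272206/2384185791015625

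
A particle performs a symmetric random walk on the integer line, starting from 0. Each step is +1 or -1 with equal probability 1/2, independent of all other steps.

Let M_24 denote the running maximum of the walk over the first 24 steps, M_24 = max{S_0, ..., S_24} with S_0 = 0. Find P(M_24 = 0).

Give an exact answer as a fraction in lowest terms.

Answer: 676039/4194304

Derivation:
Let M_24 = max(S_0,...,S_24). Use the reflection principle: for j ≥ 1, #{paths with M_24 ≥ j} = #{S_24 ≥ j} + #{S_24 ≥ j+1}.
P(M_24 ≥ 0) = 1 since S_0 = 0, so #{M_24 ≥ 0} = 16777216.
#{M_24 ≥ 1} = #{S_24 ≥ 1} + #{S_24 ≥ 2} = 7036530 + 7036530 = 14073060.
#{M_24 = 0} = 16777216 - 14073060 = 2704156.
P(M_24 = 0) = 2704156/16777216 = 676039/4194304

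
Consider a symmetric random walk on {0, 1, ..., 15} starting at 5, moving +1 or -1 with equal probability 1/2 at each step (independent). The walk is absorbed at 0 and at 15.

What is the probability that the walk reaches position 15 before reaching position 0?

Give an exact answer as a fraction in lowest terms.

Symmetric walk (p = 1/2): the harmonic-function argument gives P(hit 15 before 0 | start at 5) = a/N.
P = 5/15 = 1/3

Answer: 1/3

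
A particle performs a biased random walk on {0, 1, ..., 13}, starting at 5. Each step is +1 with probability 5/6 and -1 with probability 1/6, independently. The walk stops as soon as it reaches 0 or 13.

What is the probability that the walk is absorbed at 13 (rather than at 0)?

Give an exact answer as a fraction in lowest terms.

Biased walk: p = 5/6, q = 1/6, r = q/p = 1/5
Gambler's ruin: P(hit 13 before 0 | start at 5) = (1 - r^a)/(1 - r^N)
r^5 = 1/3125; r^13 = 1/1220703125
P = (1 - 1/3125) / (1 - 1/1220703125) = 3124/3125 / 1220703124/1220703125 = 305078125/305175781

Answer: 305078125/305175781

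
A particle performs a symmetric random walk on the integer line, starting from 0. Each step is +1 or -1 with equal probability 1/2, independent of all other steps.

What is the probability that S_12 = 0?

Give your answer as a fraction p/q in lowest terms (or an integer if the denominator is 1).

To return to 0 after 12 steps: need exactly 6 steps of +1 and 6 of -1.
Favorable paths: C(12,6) = 924
Total paths: 2^12 = 4096
P = 924/4096 = 231/1024

Answer: 231/1024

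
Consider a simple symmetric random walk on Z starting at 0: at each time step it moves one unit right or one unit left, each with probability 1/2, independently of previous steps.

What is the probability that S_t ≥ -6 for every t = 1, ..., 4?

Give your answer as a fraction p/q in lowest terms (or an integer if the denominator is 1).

Let f(t,s) = #length-t paths at position s with S_1..S_t all ≥ -6.
f(t,s) = f(t-1,s-1) + f(t-1,s+1) for s ≥ -6; f(t,s) = 0 for s < -6.
t=0: f(0,0)=1
t=1: f(1,-1)=1 f(1,1)=1
t=2: f(2,-2)=1 f(2,0)=2 f(2,2)=1
t=3: f(3,-3)=1 f(3,-1)=3 f(3,1)=3 f(3,3)=1
t=4: f(4,-4)=1 f(4,-2)=4 f(4,0)=6 f(4,2)=4 f(4,4)=1
Σ_s f(4,s) = 16
P = 16/16 = 1

Answer: 1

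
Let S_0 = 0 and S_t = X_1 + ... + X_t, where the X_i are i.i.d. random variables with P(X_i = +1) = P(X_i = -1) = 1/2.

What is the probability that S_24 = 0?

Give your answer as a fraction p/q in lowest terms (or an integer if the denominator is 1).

To return to 0 after 24 steps: need exactly 12 steps of +1 and 12 of -1.
Favorable paths: C(24,12) = 2704156
Total paths: 2^24 = 16777216
P = 2704156/16777216 = 676039/4194304

Answer: 676039/4194304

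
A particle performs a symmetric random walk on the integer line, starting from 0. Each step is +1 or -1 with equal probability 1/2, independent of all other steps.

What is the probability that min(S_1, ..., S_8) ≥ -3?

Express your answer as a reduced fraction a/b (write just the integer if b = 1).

Answer: 105/128

Derivation:
Let f(t,s) = #length-t paths at position s with S_1..S_t all ≥ -3.
f(t,s) = f(t-1,s-1) + f(t-1,s+1) for s ≥ -3; f(t,s) = 0 for s < -3.
t=0: f(0,0)=1
t=1: f(1,-1)=1 f(1,1)=1
t=2: f(2,-2)=1 f(2,0)=2 f(2,2)=1
t=3: f(3,-3)=1 f(3,-1)=3 f(3,1)=3 f(3,3)=1
t=4: f(4,-2)=4 f(4,0)=6 f(4,2)=4 f(4,4)=1
t=5: f(5,-3)=4 f(5,-1)=10 f(5,1)=10 f(5,3)=5 f(5,5)=1
t=6: f(6,-2)=14 f(6,0)=20 f(6,2)=15 f(6,4)=6 f(6,6)=1
t=7: f(7,-3)=14 f(7,-1)=34 f(7,1)=35 f(7,3)=21 f(7,5)=7 f(7,7)=1
t=8: f(8,-2)=48 f(8,0)=69 f(8,2)=56 f(8,4)=28 f(8,6)=8 f(8,8)=1
Σ_s f(8,s) = 210
P = 210/256 = 105/128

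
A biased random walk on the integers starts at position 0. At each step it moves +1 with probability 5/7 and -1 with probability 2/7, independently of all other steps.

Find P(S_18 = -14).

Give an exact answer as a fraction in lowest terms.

To reach position -14 after 18 steps: need 2 steps of +1 and 16 steps of -1.
Number of such sequences: C(18,2) = 153
Each has probability (5/7)^2 · (2/7)^16 = 1638400/1628413597910449
P = 153 · 1638400/1628413597910449 = 250675200/1628413597910449

Answer: 250675200/1628413597910449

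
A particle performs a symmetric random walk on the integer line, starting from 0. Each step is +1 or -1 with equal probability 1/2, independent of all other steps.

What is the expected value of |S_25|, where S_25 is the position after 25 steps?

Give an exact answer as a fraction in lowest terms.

Answer: 16900975/4194304

Derivation:
S_25 takes values m ≡ 1 (mod 2) with |m| ≤ 25; P(S_25=m) = C(25,(25+m)/2)/2^25.
Total paths: 2^25 = 33554432
Distribution: P(S=-25)=1/33554432, P(S=-23)=25/33554432, P(S=-21)=300/33554432, P(S=-19)=2300/33554432, P(S=-17)=12650/33554432, P(S=-15)=53130/33554432, P(S=-13)=177100/33554432, P(S=-11)=480700/33554432, P(S=-9)=1081575/33554432, P(S=-7)=2042975/33554432, P(S=-5)=3268760/33554432, P(S=-3)=4457400/33554432, P(S=-1)=5200300/33554432, P(S=1)=5200300/33554432, P(S=3)=4457400/33554432, P(S=5)=3268760/33554432, P(S=7)=2042975/33554432, P(S=9)=1081575/33554432, P(S=11)=480700/33554432, P(S=13)=177100/33554432, P(S=15)=53130/33554432, P(S=17)=12650/33554432, P(S=19)=2300/33554432, P(S=21)=300/33554432, P(S=23)=25/33554432, P(S=25)=1/33554432
E[|S_25|] = Σ_m |m|·P(S_25=m) = 135207800/33554432 = 16900975/4194304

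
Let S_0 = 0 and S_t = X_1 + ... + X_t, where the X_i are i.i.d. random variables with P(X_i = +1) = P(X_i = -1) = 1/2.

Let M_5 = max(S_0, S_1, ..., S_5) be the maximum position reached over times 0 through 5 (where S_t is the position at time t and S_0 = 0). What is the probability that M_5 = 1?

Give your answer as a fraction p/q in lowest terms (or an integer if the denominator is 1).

Answer: 5/16

Derivation:
Let M_5 = max(S_0,...,S_5). Use the reflection principle: for j ≥ 1, #{paths with M_5 ≥ j} = #{S_5 ≥ j} + #{S_5 ≥ j+1}.
By reflection, #{M_5 ≥ 1} = #{S_5 ≥ 1} + #{S_5 ≥ 2} = 16 + 6 = 22.
#{M_5 ≥ 2} = #{S_5 ≥ 2} + #{S_5 ≥ 3} = 6 + 6 = 12.
#{M_5 = 1} = 22 - 12 = 10.
P(M_5 = 1) = 10/32 = 5/16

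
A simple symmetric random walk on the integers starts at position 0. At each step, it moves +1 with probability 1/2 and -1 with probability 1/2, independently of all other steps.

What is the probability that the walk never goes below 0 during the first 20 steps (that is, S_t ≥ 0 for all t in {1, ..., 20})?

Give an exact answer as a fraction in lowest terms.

Answer: 46189/262144

Derivation:
Let f(t,s) = #length-t paths at position s with S_1..S_t all ≥ 0.
f(t,s) = f(t-1,s-1) + f(t-1,s+1) for s ≥ 0; f(t,s) = 0 for s < 0.
t=0: f(0,0)=1
t=1: f(1,1)=1
t=2: f(2,0)=1 f(2,2)=1
t=3: f(3,1)=2 f(3,3)=1
t=4: f(4,0)=2 f(4,2)=3 f(4,4)=1
t=5: f(5,1)=5 f(5,3)=4 f(5,5)=1
t=6: f(6,0)=5 f(6,2)=9 f(6,4)=5 f(6,6)=1
t=7: f(7,1)=14 f(7,3)=14 f(7,5)=6 f(7,7)=1
t=8: f(8,0)=14 f(8,2)=28 f(8,4)=20 f(8,6)=7 f(8,8)=1
t=9: f(9,1)=42 f(9,3)=48 f(9,5)=27 f(9,7)=8 f(9,9)=1
t=10: f(10,0)=42 f(10,2)=90 f(10,4)=75 f(10,6)=35 f(10,8)=9 f(10,10)=1
t=11: f(11,1)=132 f(11,3)=165 f(11,5)=110 f(11,7)=44 f(11,9)=10 f(11,11)=1
t=12: f(12,0)=132 f(12,2)=297 f(12,4)=275 f(12,6)=154 f(12,8)=54 f(12,10)=11 f(12,12)=1
t=13: f(13,1)=429 f(13,3)=572 f(13,5)=429 f(13,7)=208 f(13,9)=65 f(13,11)=12 f(13,13)=1
t=14: f(14,0)=429 f(14,2)=1001 f(14,4)=1001 f(14,6)=637 f(14,8)=273 f(14,10)=77 f(14,12)=13 f(14,14)=1
t=15: f(15,1)=1430 f(15,3)=2002 f(15,5)=1638 f(15,7)=910 f(15,9)=350 f(15,11)=90 f(15,13)=14 f(15,15)=1
t=16: f(16,0)=1430 f(16,2)=3432 f(16,4)=3640 f(16,6)=2548 f(16,8)=1260 f(16,10)=440 f(16,12)=104 f(16,14)=15 f(16,16)=1
t=17: f(17,1)=4862 f(17,3)=7072 f(17,5)=6188 f(17,7)=3808 f(17,9)=1700 f(17,11)=544 f(17,13)=119 f(17,15)=16 f(17,17)=1
t=18: f(18,0)=4862 f(18,2)=11934 f(18,4)=13260 f(18,6)=9996 f(18,8)=5508 f(18,10)=2244 f(18,12)=663 f(18,14)=135 f(18,16)=17 f(18,18)=1
t=19: f(19,1)=16796 f(19,3)=25194 f(19,5)=23256 f(19,7)=15504 f(19,9)=7752 f(19,11)=2907 f(19,13)=798 f(19,15)=152 f(19,17)=18 f(19,19)=1
t=20: f(20,0)=16796 f(20,2)=41990 f(20,4)=48450 f(20,6)=38760 f(20,8)=23256 f(20,10)=10659 f(20,12)=3705 f(20,14)=950 f(20,16)=170 f(20,18)=19 f(20,20)=1
Σ_s f(20,s) = 184756
P = 184756/1048576 = 46189/262144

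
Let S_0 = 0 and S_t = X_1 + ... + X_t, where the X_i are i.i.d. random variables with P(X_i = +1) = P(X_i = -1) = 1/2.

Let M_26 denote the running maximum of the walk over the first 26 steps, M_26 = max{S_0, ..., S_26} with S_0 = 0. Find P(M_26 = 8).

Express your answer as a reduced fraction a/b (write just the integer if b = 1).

Let M_26 = max(S_0,...,S_26). Use the reflection principle: for j ≥ 1, #{paths with M_26 ≥ j} = #{S_26 ≥ j} + #{S_26 ≥ j+1}.
By reflection, #{M_26 ≥ 8} = #{S_26 ≥ 8} + #{S_26 ≥ 9} = 5658537 + 2533987 = 8192524.
#{M_26 ≥ 9} = #{S_26 ≥ 9} + #{S_26 ≥ 10} = 2533987 + 2533987 = 5067974.
#{M_26 = 8} = 8192524 - 5067974 = 3124550.
P(M_26 = 8) = 3124550/67108864 = 1562275/33554432

Answer: 1562275/33554432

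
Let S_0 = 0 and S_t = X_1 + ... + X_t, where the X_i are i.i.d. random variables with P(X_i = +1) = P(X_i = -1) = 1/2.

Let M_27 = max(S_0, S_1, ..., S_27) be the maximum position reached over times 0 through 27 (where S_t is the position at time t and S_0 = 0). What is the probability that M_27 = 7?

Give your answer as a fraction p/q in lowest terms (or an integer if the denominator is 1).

Let M_27 = max(S_0,...,S_27). Use the reflection principle: for j ≥ 1, #{paths with M_27 ≥ j} = #{S_27 ≥ j} + #{S_27 ≥ j+1}.
By reflection, #{M_27 ≥ 7} = #{S_27 ≥ 7} + #{S_27 ≥ 8} = 16628809 + 8192524 = 24821333.
#{M_27 ≥ 8} = #{S_27 ≥ 8} + #{S_27 ≥ 9} = 8192524 + 8192524 = 16385048.
#{M_27 = 7} = 24821333 - 16385048 = 8436285.
P(M_27 = 7) = 8436285/134217728 = 8436285/134217728

Answer: 8436285/134217728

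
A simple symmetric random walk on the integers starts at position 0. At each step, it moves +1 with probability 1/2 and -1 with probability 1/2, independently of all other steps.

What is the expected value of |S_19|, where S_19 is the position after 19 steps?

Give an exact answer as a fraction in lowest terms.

S_19 takes values m ≡ 1 (mod 2) with |m| ≤ 19; P(S_19=m) = C(19,(19+m)/2)/2^19.
Total paths: 2^19 = 524288
Distribution: P(S=-19)=1/524288, P(S=-17)=19/524288, P(S=-15)=171/524288, P(S=-13)=969/524288, P(S=-11)=3876/524288, P(S=-9)=11628/524288, P(S=-7)=27132/524288, P(S=-5)=50388/524288, P(S=-3)=75582/524288, P(S=-1)=92378/524288, P(S=1)=92378/524288, P(S=3)=75582/524288, P(S=5)=50388/524288, P(S=7)=27132/524288, P(S=9)=11628/524288, P(S=11)=3876/524288, P(S=13)=969/524288, P(S=15)=171/524288, P(S=17)=19/524288, P(S=19)=1/524288
E[|S_19|] = Σ_m |m|·P(S_19=m) = 1847560/524288 = 230945/65536

Answer: 230945/65536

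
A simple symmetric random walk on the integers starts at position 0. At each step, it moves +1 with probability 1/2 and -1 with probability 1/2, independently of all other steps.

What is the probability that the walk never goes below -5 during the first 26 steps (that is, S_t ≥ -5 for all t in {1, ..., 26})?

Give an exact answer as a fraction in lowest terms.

Let f(t,s) = #length-t paths at position s with S_1..S_t all ≥ -5.
f(t,s) = f(t-1,s-1) + f(t-1,s+1) for s ≥ -5; f(t,s) = 0 for s < -5.
t=0: f(0,0)=1
t=1: f(1,-1)=1 f(1,1)=1
t=2: f(2,-2)=1 f(2,0)=2 f(2,2)=1
t=3: f(3,-3)=1 f(3,-1)=3 f(3,1)=3 f(3,3)=1
t=4: f(4,-4)=1 f(4,-2)=4 f(4,0)=6 f(4,2)=4 f(4,4)=1
t=5: f(5,-5)=1 f(5,-3)=5 f(5,-1)=10 f(5,1)=10 f(5,3)=5 f(5,5)=1
t=6: f(6,-4)=6 f(6,-2)=15 f(6,0)=20 f(6,2)=15 f(6,4)=6 f(6,6)=1
t=7: f(7,-5)=6 f(7,-3)=21 f(7,-1)=35 f(7,1)=35 f(7,3)=21 f(7,5)=7 f(7,7)=1
t=8: f(8,-4)=27 f(8,-2)=56 f(8,0)=70 f(8,2)=56 f(8,4)=28 f(8,6)=8 f(8,8)=1
t=9: f(9,-5)=27 f(9,-3)=83 f(9,-1)=126 f(9,1)=126 f(9,3)=84 f(9,5)=36 f(9,7)=9 f(9,9)=1
t=10: f(10,-4)=110 f(10,-2)=209 f(10,0)=252 f(10,2)=210 f(10,4)=120 f(10,6)=45 f(10,8)=10 f(10,10)=1
t=11: f(11,-5)=110 f(11,-3)=319 f(11,-1)=461 f(11,1)=462 f(11,3)=330 f(11,5)=165 f(11,7)=55 f(11,9)=11 f(11,11)=1
t=12: f(12,-4)=429 f(12,-2)=780 f(12,0)=923 f(12,2)=792 f(12,4)=495 f(12,6)=220 f(12,8)=66 f(12,10)=12 f(12,12)=1
t=13: f(13,-5)=429 f(13,-3)=1209 f(13,-1)=1703 f(13,1)=1715 f(13,3)=1287 f(13,5)=715 f(13,7)=286 f(13,9)=78 f(13,11)=13 f(13,13)=1
t=14: f(14,-4)=1638 f(14,-2)=2912 f(14,0)=3418 f(14,2)=3002 f(14,4)=2002 f(14,6)=1001 f(14,8)=364 f(14,10)=91 f(14,12)=14 f(14,14)=1
t=15: f(15,-5)=1638 f(15,-3)=4550 f(15,-1)=6330 f(15,1)=6420 f(15,3)=5004 f(15,5)=3003 f(15,7)=1365 f(15,9)=455 f(15,11)=105 f(15,13)=15 f(15,15)=1
t=16: f(16,-4)=6188 f(16,-2)=10880 f(16,0)=12750 f(16,2)=11424 f(16,4)=8007 f(16,6)=4368 f(16,8)=1820 f(16,10)=560 f(16,12)=120 f(16,14)=16 f(16,16)=1
t=17: f(17,-5)=6188 f(17,-3)=17068 f(17,-1)=23630 f(17,1)=24174 f(17,3)=19431 f(17,5)=12375 f(17,7)=6188 f(17,9)=2380 f(17,11)=680 f(17,13)=136 f(17,15)=17 f(17,17)=1
t=18: f(18,-4)=23256 f(18,-2)=40698 f(18,0)=47804 f(18,2)=43605 f(18,4)=31806 f(18,6)=18563 f(18,8)=8568 f(18,10)=3060 f(18,12)=816 f(18,14)=153 f(18,16)=18 f(18,18)=1
t=19: f(19,-5)=23256 f(19,-3)=63954 f(19,-1)=88502 f(19,1)=91409 f(19,3)=75411 f(19,5)=50369 f(19,7)=27131 f(19,9)=11628 f(19,11)=3876 f(19,13)=969 f(19,15)=171 f(19,17)=19 f(19,19)=1
t=20: f(20,-4)=87210 f(20,-2)=152456 f(20,0)=179911 f(20,2)=166820 f(20,4)=125780 f(20,6)=77500 f(20,8)=38759 f(20,10)=15504 f(20,12)=4845 f(20,14)=1140 f(20,16)=190 f(20,18)=20 f(20,20)=1
t=21: f(21,-5)=87210 f(21,-3)=239666 f(21,-1)=332367 f(21,1)=346731 f(21,3)=292600 f(21,5)=203280 f(21,7)=116259 f(21,9)=54263 f(21,11)=20349 f(21,13)=5985 f(21,15)=1330 f(21,17)=210 f(21,19)=21 f(21,21)=1
t=22: f(22,-4)=326876 f(22,-2)=572033 f(22,0)=679098 f(22,2)=639331 f(22,4)=495880 f(22,6)=319539 f(22,8)=170522 f(22,10)=74612 f(22,12)=26334 f(22,14)=7315 f(22,16)=1540 f(22,18)=231 f(22,20)=22 f(22,22)=1
t=23: f(23,-5)=326876 f(23,-3)=898909 f(23,-1)=1251131 f(23,1)=1318429 f(23,3)=1135211 f(23,5)=815419 f(23,7)=490061 f(23,9)=245134 f(23,11)=100946 f(23,13)=33649 f(23,15)=8855 f(23,17)=1771 f(23,19)=253 f(23,21)=23 f(23,23)=1
t=24: f(24,-4)=1225785 f(24,-2)=2150040 f(24,0)=2569560 f(24,2)=2453640 f(24,4)=1950630 f(24,6)=1305480 f(24,8)=735195 f(24,10)=346080 f(24,12)=134595 f(24,14)=42504 f(24,16)=10626 f(24,18)=2024 f(24,20)=276 f(24,22)=24 f(24,24)=1
t=25: f(25,-5)=1225785 f(25,-3)=3375825 f(25,-1)=4719600 f(25,1)=5023200 f(25,3)=4404270 f(25,5)=3256110 f(25,7)=2040675 f(25,9)=1081275 f(25,11)=480675 f(25,13)=177099 f(25,15)=53130 f(25,17)=12650 f(25,19)=2300 f(25,21)=300 f(25,23)=25 f(25,25)=1
t=26: f(26,-4)=4601610 f(26,-2)=8095425 f(26,0)=9742800 f(26,2)=9427470 f(26,4)=7660380 f(26,6)=5296785 f(26,8)=3121950 f(26,10)=1561950 f(26,12)=657774 f(26,14)=230229 f(26,16)=65780 f(26,18)=14950 f(26,20)=2600 f(26,22)=325 f(26,24)=26 f(26,26)=1
Σ_s f(26,s) = 50480055
P = 50480055/67108864 = 50480055/67108864

Answer: 50480055/67108864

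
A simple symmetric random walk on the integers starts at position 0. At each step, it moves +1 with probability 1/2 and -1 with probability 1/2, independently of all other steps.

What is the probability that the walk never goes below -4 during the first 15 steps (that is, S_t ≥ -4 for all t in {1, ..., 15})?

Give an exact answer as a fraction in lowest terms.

Let f(t,s) = #length-t paths at position s with S_1..S_t all ≥ -4.
f(t,s) = f(t-1,s-1) + f(t-1,s+1) for s ≥ -4; f(t,s) = 0 for s < -4.
t=0: f(0,0)=1
t=1: f(1,-1)=1 f(1,1)=1
t=2: f(2,-2)=1 f(2,0)=2 f(2,2)=1
t=3: f(3,-3)=1 f(3,-1)=3 f(3,1)=3 f(3,3)=1
t=4: f(4,-4)=1 f(4,-2)=4 f(4,0)=6 f(4,2)=4 f(4,4)=1
t=5: f(5,-3)=5 f(5,-1)=10 f(5,1)=10 f(5,3)=5 f(5,5)=1
t=6: f(6,-4)=5 f(6,-2)=15 f(6,0)=20 f(6,2)=15 f(6,4)=6 f(6,6)=1
t=7: f(7,-3)=20 f(7,-1)=35 f(7,1)=35 f(7,3)=21 f(7,5)=7 f(7,7)=1
t=8: f(8,-4)=20 f(8,-2)=55 f(8,0)=70 f(8,2)=56 f(8,4)=28 f(8,6)=8 f(8,8)=1
t=9: f(9,-3)=75 f(9,-1)=125 f(9,1)=126 f(9,3)=84 f(9,5)=36 f(9,7)=9 f(9,9)=1
t=10: f(10,-4)=75 f(10,-2)=200 f(10,0)=251 f(10,2)=210 f(10,4)=120 f(10,6)=45 f(10,8)=10 f(10,10)=1
t=11: f(11,-3)=275 f(11,-1)=451 f(11,1)=461 f(11,3)=330 f(11,5)=165 f(11,7)=55 f(11,9)=11 f(11,11)=1
t=12: f(12,-4)=275 f(12,-2)=726 f(12,0)=912 f(12,2)=791 f(12,4)=495 f(12,6)=220 f(12,8)=66 f(12,10)=12 f(12,12)=1
t=13: f(13,-3)=1001 f(13,-1)=1638 f(13,1)=1703 f(13,3)=1286 f(13,5)=715 f(13,7)=286 f(13,9)=78 f(13,11)=13 f(13,13)=1
t=14: f(14,-4)=1001 f(14,-2)=2639 f(14,0)=3341 f(14,2)=2989 f(14,4)=2001 f(14,6)=1001 f(14,8)=364 f(14,10)=91 f(14,12)=14 f(14,14)=1
t=15: f(15,-3)=3640 f(15,-1)=5980 f(15,1)=6330 f(15,3)=4990 f(15,5)=3002 f(15,7)=1365 f(15,9)=455 f(15,11)=105 f(15,13)=15 f(15,15)=1
Σ_s f(15,s) = 25883
P = 25883/32768 = 25883/32768

Answer: 25883/32768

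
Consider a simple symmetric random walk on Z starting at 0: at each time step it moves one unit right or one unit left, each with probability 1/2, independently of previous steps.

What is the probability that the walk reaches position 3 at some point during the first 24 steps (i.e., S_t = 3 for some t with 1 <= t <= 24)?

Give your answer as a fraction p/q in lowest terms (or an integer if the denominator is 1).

Count via complement. Let g(t,s) = #length-t paths at position s with S_1..S_t all ≠ 3.
g(t,s) = g(t-1,s-1) + g(t-1,s+1) for s ≠ 3; g(t,3) = 0.
t=0: g(0,0)=1
t=1: g(1,-1)=1 g(1,1)=1
t=2: g(2,-2)=1 g(2,0)=2 g(2,2)=1
t=3: g(3,-3)=1 g(3,-1)=3 g(3,1)=3
t=4: g(4,-4)=1 g(4,-2)=4 g(4,0)=6 g(4,2)=3
t=5: g(5,-5)=1 g(5,-3)=5 g(5,-1)=10 g(5,1)=9
t=6: g(6,-6)=1 g(6,-4)=6 g(6,-2)=15 g(6,0)=19 g(6,2)=9
t=7: g(7,-7)=1 g(7,-5)=7 g(7,-3)=21 g(7,-1)=34 g(7,1)=28
t=8: g(8,-8)=1 g(8,-6)=8 g(8,-4)=28 g(8,-2)=55 g(8,0)=62 g(8,2)=28
t=9: g(9,-9)=1 g(9,-7)=9 g(9,-5)=36 g(9,-3)=83 g(9,-1)=117 g(9,1)=90
t=10: g(10,-10)=1 g(10,-8)=10 g(10,-6)=45 g(10,-4)=119 g(10,-2)=200 g(10,0)=207 g(10,2)=90
t=11: g(11,-11)=1 g(11,-9)=11 g(11,-7)=55 g(11,-5)=164 g(11,-3)=319 g(11,-1)=407 g(11,1)=297
t=12: g(12,-12)=1 g(12,-10)=12 g(12,-8)=66 g(12,-6)=219 g(12,-4)=483 g(12,-2)=726 g(12,0)=704 g(12,2)=297
t=13: g(13,-13)=1 g(13,-11)=13 g(13,-9)=78 g(13,-7)=285 g(13,-5)=702 g(13,-3)=1209 g(13,-1)=1430 g(13,1)=1001
t=14: g(14,-14)=1 g(14,-12)=14 g(14,-10)=91 g(14,-8)=363 g(14,-6)=987 g(14,-4)=1911 g(14,-2)=2639 g(14,0)=2431 g(14,2)=1001
t=15: g(15,-15)=1 g(15,-13)=15 g(15,-11)=105 g(15,-9)=454 g(15,-7)=1350 g(15,-5)=2898 g(15,-3)=4550 g(15,-1)=5070 g(15,1)=3432
t=16: g(16,-16)=1 g(16,-14)=16 g(16,-12)=120 g(16,-10)=559 g(16,-8)=1804 g(16,-6)=4248 g(16,-4)=7448 g(16,-2)=9620 g(16,0)=8502 g(16,2)=3432
t=17: g(17,-17)=1 g(17,-15)=17 g(17,-13)=136 g(17,-11)=679 g(17,-9)=2363 g(17,-7)=6052 g(17,-5)=11696 g(17,-3)=17068 g(17,-1)=18122 g(17,1)=11934
t=18: g(18,-18)=1 g(18,-16)=18 g(18,-14)=153 g(18,-12)=815 g(18,-10)=3042 g(18,-8)=8415 g(18,-6)=17748 g(18,-4)=28764 g(18,-2)=35190 g(18,0)=30056 g(18,2)=11934
t=19: g(19,-19)=1 g(19,-17)=19 g(19,-15)=171 g(19,-13)=968 g(19,-11)=3857 g(19,-9)=11457 g(19,-7)=26163 g(19,-5)=46512 g(19,-3)=63954 g(19,-1)=65246 g(19,1)=41990
t=20: g(20,-20)=1 g(20,-18)=20 g(20,-16)=190 g(20,-14)=1139 g(20,-12)=4825 g(20,-10)=15314 g(20,-8)=37620 g(20,-6)=72675 g(20,-4)=110466 g(20,-2)=129200 g(20,0)=107236 g(20,2)=41990
t=21: g(21,-21)=1 g(21,-19)=21 g(21,-17)=210 g(21,-15)=1329 g(21,-13)=5964 g(21,-11)=20139 g(21,-9)=52934 g(21,-7)=110295 g(21,-5)=183141 g(21,-3)=239666 g(21,-1)=236436 g(21,1)=149226
t=22: g(22,-22)=1 g(22,-20)=22 g(22,-18)=231 g(22,-16)=1539 g(22,-14)=7293 g(22,-12)=26103 g(22,-10)=73073 g(22,-8)=163229 g(22,-6)=293436 g(22,-4)=422807 g(22,-2)=476102 g(22,0)=385662 g(22,2)=149226
t=23: g(23,-23)=1 g(23,-21)=23 g(23,-19)=253 g(23,-17)=1770 g(23,-15)=8832 g(23,-13)=33396 g(23,-11)=99176 g(23,-9)=236302 g(23,-7)=456665 g(23,-5)=716243 g(23,-3)=898909 g(23,-1)=861764 g(23,1)=534888
t=24: g(24,-24)=1 g(24,-22)=24 g(24,-20)=276 g(24,-18)=2023 g(24,-16)=10602 g(24,-14)=42228 g(24,-12)=132572 g(24,-10)=335478 g(24,-8)=692967 g(24,-6)=1172908 g(24,-4)=1615152 g(24,-2)=1760673 g(24,0)=1396652 g(24,2)=534888
Paths never hitting 3: Σ_s g(24,s) = 7696444
Paths hitting 3: 2^24 - 7696444 = 9080772
P = 9080772/16777216 = 2270193/4194304

Answer: 2270193/4194304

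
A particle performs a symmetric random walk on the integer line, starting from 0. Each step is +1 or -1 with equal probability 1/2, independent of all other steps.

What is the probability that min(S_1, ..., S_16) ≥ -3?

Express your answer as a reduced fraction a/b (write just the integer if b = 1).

Answer: 21879/32768

Derivation:
Let f(t,s) = #length-t paths at position s with S_1..S_t all ≥ -3.
f(t,s) = f(t-1,s-1) + f(t-1,s+1) for s ≥ -3; f(t,s) = 0 for s < -3.
t=0: f(0,0)=1
t=1: f(1,-1)=1 f(1,1)=1
t=2: f(2,-2)=1 f(2,0)=2 f(2,2)=1
t=3: f(3,-3)=1 f(3,-1)=3 f(3,1)=3 f(3,3)=1
t=4: f(4,-2)=4 f(4,0)=6 f(4,2)=4 f(4,4)=1
t=5: f(5,-3)=4 f(5,-1)=10 f(5,1)=10 f(5,3)=5 f(5,5)=1
t=6: f(6,-2)=14 f(6,0)=20 f(6,2)=15 f(6,4)=6 f(6,6)=1
t=7: f(7,-3)=14 f(7,-1)=34 f(7,1)=35 f(7,3)=21 f(7,5)=7 f(7,7)=1
t=8: f(8,-2)=48 f(8,0)=69 f(8,2)=56 f(8,4)=28 f(8,6)=8 f(8,8)=1
t=9: f(9,-3)=48 f(9,-1)=117 f(9,1)=125 f(9,3)=84 f(9,5)=36 f(9,7)=9 f(9,9)=1
t=10: f(10,-2)=165 f(10,0)=242 f(10,2)=209 f(10,4)=120 f(10,6)=45 f(10,8)=10 f(10,10)=1
t=11: f(11,-3)=165 f(11,-1)=407 f(11,1)=451 f(11,3)=329 f(11,5)=165 f(11,7)=55 f(11,9)=11 f(11,11)=1
t=12: f(12,-2)=572 f(12,0)=858 f(12,2)=780 f(12,4)=494 f(12,6)=220 f(12,8)=66 f(12,10)=12 f(12,12)=1
t=13: f(13,-3)=572 f(13,-1)=1430 f(13,1)=1638 f(13,3)=1274 f(13,5)=714 f(13,7)=286 f(13,9)=78 f(13,11)=13 f(13,13)=1
t=14: f(14,-2)=2002 f(14,0)=3068 f(14,2)=2912 f(14,4)=1988 f(14,6)=1000 f(14,8)=364 f(14,10)=91 f(14,12)=14 f(14,14)=1
t=15: f(15,-3)=2002 f(15,-1)=5070 f(15,1)=5980 f(15,3)=4900 f(15,5)=2988 f(15,7)=1364 f(15,9)=455 f(15,11)=105 f(15,13)=15 f(15,15)=1
t=16: f(16,-2)=7072 f(16,0)=11050 f(16,2)=10880 f(16,4)=7888 f(16,6)=4352 f(16,8)=1819 f(16,10)=560 f(16,12)=120 f(16,14)=16 f(16,16)=1
Σ_s f(16,s) = 43758
P = 43758/65536 = 21879/32768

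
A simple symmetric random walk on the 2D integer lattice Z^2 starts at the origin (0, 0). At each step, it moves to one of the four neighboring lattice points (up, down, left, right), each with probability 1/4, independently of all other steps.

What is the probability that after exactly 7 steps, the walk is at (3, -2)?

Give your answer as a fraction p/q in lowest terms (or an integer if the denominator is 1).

Let h be the number of horizontal steps (so 7-h are vertical). To end at (3,-2) need (h+3)/2 right-steps and ((7-h)-2)/2 up-steps.
Sum over h with 3 ≤ h ≤ 5, h ≡ 1 (mod 2), 7-h ≡ 0 (mod 2):
h=3: C(7,3)·C(3,3)·C(4,1) = 35·1·4 = 140
h=5: C(7,5)·C(5,4)·C(2,0) = 21·5·1 = 105
Total favorable: 245
Total paths: 4^7 = 16384
P = 245/16384 = 245/16384

Answer: 245/16384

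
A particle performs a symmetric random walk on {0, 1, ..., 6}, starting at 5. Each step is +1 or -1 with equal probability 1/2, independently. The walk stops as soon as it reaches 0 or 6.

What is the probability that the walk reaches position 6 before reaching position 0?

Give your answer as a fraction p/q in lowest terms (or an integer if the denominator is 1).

Answer: 5/6

Derivation:
Symmetric walk (p = 1/2): the harmonic-function argument gives P(hit 6 before 0 | start at 5) = a/N.
P = 5/6 = 5/6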